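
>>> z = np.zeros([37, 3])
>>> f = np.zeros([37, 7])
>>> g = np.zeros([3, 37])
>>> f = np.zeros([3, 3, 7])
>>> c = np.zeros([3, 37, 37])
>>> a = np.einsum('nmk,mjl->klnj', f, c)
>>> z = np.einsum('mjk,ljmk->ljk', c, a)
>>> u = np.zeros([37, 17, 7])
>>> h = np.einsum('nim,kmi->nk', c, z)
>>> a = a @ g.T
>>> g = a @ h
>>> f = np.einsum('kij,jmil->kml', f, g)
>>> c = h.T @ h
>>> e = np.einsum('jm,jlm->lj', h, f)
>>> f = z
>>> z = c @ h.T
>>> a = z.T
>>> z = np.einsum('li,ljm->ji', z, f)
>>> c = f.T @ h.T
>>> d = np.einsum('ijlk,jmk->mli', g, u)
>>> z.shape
(37, 3)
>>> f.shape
(7, 37, 37)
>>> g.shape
(7, 37, 3, 7)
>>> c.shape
(37, 37, 3)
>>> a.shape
(3, 7)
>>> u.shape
(37, 17, 7)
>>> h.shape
(3, 7)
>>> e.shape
(37, 3)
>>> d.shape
(17, 3, 7)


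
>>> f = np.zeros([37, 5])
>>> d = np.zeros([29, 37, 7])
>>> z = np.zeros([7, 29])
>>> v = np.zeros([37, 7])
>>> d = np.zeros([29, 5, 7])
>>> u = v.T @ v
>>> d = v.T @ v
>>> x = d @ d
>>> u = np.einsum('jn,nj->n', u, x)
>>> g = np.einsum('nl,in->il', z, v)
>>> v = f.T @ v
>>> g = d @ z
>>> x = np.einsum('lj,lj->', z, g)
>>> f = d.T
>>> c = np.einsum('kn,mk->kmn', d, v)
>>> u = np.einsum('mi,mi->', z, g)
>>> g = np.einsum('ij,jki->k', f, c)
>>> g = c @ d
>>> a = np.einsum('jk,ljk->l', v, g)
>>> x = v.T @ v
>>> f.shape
(7, 7)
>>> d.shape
(7, 7)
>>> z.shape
(7, 29)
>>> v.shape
(5, 7)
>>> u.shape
()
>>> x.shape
(7, 7)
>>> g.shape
(7, 5, 7)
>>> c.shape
(7, 5, 7)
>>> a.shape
(7,)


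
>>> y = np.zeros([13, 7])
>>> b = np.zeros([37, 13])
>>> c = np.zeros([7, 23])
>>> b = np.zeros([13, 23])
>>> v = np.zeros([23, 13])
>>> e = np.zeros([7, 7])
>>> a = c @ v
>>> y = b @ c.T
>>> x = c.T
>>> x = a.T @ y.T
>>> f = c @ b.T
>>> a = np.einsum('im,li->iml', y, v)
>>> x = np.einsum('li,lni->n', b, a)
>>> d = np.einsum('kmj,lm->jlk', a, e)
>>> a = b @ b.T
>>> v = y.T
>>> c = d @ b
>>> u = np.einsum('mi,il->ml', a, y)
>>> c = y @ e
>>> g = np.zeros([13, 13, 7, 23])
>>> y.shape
(13, 7)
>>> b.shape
(13, 23)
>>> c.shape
(13, 7)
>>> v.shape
(7, 13)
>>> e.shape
(7, 7)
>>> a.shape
(13, 13)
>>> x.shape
(7,)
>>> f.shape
(7, 13)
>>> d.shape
(23, 7, 13)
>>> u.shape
(13, 7)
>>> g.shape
(13, 13, 7, 23)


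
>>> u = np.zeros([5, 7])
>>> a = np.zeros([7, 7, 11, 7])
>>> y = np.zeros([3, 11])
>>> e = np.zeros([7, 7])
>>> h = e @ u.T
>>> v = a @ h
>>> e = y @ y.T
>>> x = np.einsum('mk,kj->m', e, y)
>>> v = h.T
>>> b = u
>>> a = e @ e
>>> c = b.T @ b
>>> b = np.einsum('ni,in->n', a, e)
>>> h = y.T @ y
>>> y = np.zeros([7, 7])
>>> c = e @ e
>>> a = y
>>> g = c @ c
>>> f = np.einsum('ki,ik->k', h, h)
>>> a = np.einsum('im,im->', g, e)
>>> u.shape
(5, 7)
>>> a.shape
()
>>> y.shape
(7, 7)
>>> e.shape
(3, 3)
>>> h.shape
(11, 11)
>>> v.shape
(5, 7)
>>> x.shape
(3,)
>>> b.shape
(3,)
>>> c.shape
(3, 3)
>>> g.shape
(3, 3)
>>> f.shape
(11,)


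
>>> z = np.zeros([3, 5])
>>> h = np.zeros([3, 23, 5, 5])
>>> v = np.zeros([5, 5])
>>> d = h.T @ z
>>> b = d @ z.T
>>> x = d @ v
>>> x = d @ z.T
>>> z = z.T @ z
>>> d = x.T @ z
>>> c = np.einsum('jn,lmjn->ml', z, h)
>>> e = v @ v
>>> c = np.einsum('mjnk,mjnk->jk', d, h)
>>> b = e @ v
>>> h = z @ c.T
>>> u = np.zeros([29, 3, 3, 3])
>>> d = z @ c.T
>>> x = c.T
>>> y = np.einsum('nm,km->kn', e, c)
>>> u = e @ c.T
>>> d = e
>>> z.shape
(5, 5)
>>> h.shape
(5, 23)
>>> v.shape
(5, 5)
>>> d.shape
(5, 5)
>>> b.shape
(5, 5)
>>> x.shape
(5, 23)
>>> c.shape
(23, 5)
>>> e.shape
(5, 5)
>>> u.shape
(5, 23)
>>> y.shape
(23, 5)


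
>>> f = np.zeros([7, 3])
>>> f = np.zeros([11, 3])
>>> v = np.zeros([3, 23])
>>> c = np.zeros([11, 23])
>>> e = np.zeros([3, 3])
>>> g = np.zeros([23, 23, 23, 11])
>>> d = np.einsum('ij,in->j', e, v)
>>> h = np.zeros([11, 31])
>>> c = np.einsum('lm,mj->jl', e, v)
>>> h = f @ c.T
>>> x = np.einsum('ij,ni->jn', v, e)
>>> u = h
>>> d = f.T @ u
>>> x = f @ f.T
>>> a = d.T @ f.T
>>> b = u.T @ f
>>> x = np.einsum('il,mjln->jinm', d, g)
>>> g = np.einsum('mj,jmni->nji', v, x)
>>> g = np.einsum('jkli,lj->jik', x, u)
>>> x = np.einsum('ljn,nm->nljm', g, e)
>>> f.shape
(11, 3)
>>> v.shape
(3, 23)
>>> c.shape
(23, 3)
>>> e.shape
(3, 3)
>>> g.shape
(23, 23, 3)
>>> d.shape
(3, 23)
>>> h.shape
(11, 23)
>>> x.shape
(3, 23, 23, 3)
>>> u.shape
(11, 23)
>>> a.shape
(23, 11)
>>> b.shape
(23, 3)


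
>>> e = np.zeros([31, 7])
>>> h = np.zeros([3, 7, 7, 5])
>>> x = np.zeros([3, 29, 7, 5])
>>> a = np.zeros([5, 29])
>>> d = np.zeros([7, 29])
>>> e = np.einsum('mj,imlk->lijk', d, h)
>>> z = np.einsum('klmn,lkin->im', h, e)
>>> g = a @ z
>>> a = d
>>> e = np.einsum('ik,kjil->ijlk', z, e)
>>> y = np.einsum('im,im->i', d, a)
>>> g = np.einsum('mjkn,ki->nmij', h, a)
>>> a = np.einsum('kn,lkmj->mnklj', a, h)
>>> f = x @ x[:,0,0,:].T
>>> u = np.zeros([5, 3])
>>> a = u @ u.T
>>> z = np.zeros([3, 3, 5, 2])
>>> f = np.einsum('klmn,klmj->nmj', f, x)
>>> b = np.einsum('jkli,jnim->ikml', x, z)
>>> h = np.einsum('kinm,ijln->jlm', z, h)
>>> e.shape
(29, 3, 5, 7)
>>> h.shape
(7, 7, 2)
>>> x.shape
(3, 29, 7, 5)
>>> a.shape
(5, 5)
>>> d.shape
(7, 29)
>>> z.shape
(3, 3, 5, 2)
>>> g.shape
(5, 3, 29, 7)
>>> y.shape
(7,)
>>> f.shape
(3, 7, 5)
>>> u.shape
(5, 3)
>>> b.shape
(5, 29, 2, 7)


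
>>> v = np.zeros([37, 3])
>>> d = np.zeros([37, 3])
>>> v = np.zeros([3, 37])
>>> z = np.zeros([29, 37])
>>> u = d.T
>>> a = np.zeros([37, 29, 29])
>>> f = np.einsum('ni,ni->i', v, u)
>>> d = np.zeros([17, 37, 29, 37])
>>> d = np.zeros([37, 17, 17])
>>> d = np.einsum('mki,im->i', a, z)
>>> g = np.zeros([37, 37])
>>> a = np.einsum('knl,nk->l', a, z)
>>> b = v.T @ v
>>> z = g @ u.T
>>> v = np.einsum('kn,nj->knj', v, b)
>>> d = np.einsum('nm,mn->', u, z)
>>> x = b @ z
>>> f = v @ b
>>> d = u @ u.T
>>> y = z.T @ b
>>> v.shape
(3, 37, 37)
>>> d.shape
(3, 3)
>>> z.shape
(37, 3)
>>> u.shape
(3, 37)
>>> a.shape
(29,)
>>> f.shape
(3, 37, 37)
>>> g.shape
(37, 37)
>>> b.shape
(37, 37)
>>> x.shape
(37, 3)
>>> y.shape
(3, 37)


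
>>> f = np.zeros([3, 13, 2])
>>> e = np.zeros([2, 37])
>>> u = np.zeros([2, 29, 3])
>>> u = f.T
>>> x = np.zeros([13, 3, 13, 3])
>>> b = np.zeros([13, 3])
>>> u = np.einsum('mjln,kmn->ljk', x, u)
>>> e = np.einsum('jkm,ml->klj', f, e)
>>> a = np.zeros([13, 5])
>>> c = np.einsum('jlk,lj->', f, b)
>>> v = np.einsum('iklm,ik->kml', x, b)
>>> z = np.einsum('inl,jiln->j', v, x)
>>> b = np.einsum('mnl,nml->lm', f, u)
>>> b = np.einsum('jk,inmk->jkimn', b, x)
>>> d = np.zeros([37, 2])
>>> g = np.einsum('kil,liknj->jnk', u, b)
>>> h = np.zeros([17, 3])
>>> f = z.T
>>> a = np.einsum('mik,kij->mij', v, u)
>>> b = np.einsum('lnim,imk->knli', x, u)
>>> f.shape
(13,)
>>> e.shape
(13, 37, 3)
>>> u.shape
(13, 3, 2)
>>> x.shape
(13, 3, 13, 3)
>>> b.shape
(2, 3, 13, 13)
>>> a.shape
(3, 3, 2)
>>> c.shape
()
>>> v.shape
(3, 3, 13)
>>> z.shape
(13,)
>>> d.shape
(37, 2)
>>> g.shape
(3, 13, 13)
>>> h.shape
(17, 3)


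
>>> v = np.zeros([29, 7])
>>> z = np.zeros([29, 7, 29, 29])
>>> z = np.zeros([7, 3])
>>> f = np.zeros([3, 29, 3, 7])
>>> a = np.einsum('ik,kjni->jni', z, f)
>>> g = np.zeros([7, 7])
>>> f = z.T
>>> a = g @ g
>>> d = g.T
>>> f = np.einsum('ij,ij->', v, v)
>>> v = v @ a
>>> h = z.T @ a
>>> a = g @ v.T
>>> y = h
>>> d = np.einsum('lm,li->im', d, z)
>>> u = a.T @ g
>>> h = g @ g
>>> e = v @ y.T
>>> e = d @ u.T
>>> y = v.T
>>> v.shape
(29, 7)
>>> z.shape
(7, 3)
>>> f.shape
()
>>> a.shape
(7, 29)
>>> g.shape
(7, 7)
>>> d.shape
(3, 7)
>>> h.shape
(7, 7)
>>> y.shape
(7, 29)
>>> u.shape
(29, 7)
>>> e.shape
(3, 29)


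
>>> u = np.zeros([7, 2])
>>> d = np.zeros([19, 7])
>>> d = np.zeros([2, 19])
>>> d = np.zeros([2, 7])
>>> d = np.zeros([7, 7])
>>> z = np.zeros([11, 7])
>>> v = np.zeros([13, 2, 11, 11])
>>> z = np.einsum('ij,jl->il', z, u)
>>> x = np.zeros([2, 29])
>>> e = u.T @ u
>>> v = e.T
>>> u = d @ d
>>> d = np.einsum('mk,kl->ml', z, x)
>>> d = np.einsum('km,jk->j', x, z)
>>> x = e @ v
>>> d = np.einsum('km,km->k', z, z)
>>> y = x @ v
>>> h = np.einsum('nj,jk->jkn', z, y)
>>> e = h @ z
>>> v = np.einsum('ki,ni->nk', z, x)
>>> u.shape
(7, 7)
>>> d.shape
(11,)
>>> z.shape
(11, 2)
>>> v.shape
(2, 11)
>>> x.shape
(2, 2)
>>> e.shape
(2, 2, 2)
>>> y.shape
(2, 2)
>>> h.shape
(2, 2, 11)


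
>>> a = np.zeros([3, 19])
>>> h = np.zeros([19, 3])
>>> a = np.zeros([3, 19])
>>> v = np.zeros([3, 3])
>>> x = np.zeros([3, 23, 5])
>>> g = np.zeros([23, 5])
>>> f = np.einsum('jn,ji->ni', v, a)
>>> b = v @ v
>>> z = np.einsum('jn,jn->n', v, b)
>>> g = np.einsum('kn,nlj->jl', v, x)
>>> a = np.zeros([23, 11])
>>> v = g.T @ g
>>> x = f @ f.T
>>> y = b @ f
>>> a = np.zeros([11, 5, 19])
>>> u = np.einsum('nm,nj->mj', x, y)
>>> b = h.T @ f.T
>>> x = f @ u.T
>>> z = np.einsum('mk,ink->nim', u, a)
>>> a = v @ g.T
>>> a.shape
(23, 5)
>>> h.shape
(19, 3)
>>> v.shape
(23, 23)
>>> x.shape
(3, 3)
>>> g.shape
(5, 23)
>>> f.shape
(3, 19)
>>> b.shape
(3, 3)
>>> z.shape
(5, 11, 3)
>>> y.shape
(3, 19)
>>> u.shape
(3, 19)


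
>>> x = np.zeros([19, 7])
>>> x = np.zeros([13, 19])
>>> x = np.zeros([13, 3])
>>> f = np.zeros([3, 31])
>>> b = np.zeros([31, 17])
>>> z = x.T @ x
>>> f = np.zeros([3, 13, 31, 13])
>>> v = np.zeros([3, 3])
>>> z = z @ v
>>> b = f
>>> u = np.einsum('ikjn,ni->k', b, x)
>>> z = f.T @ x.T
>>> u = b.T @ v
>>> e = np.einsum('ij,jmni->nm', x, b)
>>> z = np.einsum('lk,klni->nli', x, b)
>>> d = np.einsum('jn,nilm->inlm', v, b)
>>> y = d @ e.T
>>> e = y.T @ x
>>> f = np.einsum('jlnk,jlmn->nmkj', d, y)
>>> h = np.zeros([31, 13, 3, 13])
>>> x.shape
(13, 3)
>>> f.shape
(31, 31, 13, 13)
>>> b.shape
(3, 13, 31, 13)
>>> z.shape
(31, 13, 13)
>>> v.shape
(3, 3)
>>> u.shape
(13, 31, 13, 3)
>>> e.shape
(31, 31, 3, 3)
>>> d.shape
(13, 3, 31, 13)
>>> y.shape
(13, 3, 31, 31)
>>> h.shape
(31, 13, 3, 13)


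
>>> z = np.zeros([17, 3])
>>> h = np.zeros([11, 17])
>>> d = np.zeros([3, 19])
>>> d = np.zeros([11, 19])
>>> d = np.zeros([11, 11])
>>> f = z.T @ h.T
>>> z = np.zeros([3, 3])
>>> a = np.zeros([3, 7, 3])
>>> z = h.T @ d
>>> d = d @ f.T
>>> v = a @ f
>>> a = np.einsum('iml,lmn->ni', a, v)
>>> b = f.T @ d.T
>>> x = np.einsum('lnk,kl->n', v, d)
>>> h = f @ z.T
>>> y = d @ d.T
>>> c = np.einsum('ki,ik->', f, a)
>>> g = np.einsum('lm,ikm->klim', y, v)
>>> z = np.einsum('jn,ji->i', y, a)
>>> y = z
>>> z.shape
(3,)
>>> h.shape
(3, 17)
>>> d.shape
(11, 3)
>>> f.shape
(3, 11)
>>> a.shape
(11, 3)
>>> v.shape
(3, 7, 11)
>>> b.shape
(11, 11)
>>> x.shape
(7,)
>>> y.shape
(3,)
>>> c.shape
()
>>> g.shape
(7, 11, 3, 11)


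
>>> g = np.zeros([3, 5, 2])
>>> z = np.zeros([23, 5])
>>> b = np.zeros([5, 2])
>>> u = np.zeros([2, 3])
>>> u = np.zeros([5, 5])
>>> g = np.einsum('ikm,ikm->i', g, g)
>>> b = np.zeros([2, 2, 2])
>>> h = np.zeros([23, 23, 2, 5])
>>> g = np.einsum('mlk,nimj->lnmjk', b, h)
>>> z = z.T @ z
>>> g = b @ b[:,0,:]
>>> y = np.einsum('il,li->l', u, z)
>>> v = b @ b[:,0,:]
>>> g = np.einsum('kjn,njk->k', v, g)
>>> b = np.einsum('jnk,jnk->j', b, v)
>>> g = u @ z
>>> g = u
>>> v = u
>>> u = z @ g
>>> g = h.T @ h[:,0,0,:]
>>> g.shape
(5, 2, 23, 5)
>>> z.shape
(5, 5)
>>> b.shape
(2,)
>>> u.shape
(5, 5)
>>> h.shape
(23, 23, 2, 5)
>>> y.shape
(5,)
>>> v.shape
(5, 5)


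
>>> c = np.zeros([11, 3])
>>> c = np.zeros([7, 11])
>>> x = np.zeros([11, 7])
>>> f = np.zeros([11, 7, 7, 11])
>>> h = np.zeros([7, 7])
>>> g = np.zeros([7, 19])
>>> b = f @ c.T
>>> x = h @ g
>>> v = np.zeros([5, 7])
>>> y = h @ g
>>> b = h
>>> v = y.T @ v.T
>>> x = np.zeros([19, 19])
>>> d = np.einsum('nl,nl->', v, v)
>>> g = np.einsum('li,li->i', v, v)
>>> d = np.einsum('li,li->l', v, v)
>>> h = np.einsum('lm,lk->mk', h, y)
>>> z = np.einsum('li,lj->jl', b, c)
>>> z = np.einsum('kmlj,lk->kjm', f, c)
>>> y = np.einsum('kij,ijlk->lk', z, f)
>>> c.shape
(7, 11)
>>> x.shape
(19, 19)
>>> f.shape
(11, 7, 7, 11)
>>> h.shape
(7, 19)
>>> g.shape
(5,)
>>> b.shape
(7, 7)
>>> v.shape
(19, 5)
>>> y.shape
(7, 11)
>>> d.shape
(19,)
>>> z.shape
(11, 11, 7)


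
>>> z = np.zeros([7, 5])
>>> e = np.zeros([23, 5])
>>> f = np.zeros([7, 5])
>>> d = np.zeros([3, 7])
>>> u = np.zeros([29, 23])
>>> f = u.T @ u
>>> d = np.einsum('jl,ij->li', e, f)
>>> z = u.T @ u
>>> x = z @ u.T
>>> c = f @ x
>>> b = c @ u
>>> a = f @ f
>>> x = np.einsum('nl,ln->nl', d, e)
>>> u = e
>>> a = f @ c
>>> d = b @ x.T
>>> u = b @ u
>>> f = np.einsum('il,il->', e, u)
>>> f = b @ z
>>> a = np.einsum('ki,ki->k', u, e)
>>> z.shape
(23, 23)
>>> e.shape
(23, 5)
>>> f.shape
(23, 23)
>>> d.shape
(23, 5)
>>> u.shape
(23, 5)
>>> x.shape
(5, 23)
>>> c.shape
(23, 29)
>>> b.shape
(23, 23)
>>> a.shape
(23,)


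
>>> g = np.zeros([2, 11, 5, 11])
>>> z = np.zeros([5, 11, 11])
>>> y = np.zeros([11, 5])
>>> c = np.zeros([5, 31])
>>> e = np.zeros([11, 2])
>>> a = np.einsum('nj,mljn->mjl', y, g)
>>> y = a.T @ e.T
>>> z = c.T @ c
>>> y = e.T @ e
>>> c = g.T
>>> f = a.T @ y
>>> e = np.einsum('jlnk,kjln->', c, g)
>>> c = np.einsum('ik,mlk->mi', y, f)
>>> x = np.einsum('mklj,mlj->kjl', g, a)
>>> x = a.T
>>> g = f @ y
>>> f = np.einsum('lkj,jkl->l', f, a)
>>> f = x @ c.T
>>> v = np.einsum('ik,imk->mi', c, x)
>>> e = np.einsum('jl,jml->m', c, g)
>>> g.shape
(11, 5, 2)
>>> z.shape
(31, 31)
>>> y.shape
(2, 2)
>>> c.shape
(11, 2)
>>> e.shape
(5,)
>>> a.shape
(2, 5, 11)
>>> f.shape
(11, 5, 11)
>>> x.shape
(11, 5, 2)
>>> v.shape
(5, 11)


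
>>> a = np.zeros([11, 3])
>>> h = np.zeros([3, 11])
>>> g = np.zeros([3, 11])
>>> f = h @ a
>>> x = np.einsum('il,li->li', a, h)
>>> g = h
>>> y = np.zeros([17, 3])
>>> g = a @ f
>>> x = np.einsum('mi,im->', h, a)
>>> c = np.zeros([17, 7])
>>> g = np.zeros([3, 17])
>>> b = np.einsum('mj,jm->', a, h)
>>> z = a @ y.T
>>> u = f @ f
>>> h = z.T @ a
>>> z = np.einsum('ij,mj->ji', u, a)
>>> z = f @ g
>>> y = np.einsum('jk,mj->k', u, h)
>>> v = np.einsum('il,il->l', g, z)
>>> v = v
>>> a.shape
(11, 3)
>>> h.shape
(17, 3)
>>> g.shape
(3, 17)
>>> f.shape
(3, 3)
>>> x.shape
()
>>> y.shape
(3,)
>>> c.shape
(17, 7)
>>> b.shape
()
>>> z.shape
(3, 17)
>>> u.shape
(3, 3)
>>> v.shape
(17,)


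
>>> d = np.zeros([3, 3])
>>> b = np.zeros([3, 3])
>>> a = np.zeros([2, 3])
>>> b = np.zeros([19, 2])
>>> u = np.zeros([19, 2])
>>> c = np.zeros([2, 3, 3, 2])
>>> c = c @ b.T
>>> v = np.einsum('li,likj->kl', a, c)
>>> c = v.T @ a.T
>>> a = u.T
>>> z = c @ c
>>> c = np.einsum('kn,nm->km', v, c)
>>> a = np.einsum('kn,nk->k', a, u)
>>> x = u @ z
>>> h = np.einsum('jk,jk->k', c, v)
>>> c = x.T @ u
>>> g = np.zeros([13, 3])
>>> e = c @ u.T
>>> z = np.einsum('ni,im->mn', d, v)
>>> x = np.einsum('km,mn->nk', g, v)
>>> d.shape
(3, 3)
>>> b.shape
(19, 2)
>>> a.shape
(2,)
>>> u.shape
(19, 2)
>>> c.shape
(2, 2)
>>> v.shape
(3, 2)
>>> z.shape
(2, 3)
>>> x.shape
(2, 13)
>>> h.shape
(2,)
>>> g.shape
(13, 3)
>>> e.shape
(2, 19)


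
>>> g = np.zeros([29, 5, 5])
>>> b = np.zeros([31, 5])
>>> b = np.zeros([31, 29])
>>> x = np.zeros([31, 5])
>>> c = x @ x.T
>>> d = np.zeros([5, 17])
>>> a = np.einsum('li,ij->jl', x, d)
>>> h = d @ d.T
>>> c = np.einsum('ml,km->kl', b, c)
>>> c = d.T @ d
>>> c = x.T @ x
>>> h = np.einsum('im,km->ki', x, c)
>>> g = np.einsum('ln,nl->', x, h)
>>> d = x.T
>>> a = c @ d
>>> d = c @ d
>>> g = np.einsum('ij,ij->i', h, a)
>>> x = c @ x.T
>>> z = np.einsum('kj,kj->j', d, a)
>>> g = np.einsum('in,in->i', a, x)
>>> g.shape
(5,)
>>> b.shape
(31, 29)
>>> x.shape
(5, 31)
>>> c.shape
(5, 5)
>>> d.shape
(5, 31)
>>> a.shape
(5, 31)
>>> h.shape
(5, 31)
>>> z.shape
(31,)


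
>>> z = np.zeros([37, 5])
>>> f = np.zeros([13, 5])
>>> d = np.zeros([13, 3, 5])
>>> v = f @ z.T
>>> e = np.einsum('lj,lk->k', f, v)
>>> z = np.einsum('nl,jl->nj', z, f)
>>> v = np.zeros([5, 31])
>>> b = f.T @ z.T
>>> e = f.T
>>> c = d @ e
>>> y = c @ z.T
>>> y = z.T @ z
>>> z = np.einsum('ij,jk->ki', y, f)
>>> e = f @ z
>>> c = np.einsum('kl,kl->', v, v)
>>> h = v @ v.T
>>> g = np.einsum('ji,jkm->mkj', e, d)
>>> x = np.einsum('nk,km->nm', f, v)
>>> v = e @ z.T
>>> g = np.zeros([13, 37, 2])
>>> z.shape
(5, 13)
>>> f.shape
(13, 5)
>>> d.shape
(13, 3, 5)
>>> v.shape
(13, 5)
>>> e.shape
(13, 13)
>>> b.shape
(5, 37)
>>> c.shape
()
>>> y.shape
(13, 13)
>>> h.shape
(5, 5)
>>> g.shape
(13, 37, 2)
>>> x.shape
(13, 31)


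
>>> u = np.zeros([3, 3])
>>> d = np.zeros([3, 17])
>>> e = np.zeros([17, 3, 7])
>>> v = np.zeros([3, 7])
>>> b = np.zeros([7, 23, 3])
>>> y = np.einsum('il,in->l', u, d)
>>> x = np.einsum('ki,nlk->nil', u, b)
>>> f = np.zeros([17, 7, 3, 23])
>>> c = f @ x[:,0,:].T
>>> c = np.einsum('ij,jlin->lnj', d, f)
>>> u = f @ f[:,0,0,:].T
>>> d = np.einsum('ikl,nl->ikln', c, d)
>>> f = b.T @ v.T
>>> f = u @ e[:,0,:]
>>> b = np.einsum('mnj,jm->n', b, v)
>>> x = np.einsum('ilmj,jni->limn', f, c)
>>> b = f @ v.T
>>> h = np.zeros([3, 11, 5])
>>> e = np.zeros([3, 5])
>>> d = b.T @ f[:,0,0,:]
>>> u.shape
(17, 7, 3, 17)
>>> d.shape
(3, 3, 7, 7)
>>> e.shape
(3, 5)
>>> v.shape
(3, 7)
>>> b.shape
(17, 7, 3, 3)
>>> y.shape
(3,)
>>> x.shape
(7, 17, 3, 23)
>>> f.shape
(17, 7, 3, 7)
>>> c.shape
(7, 23, 17)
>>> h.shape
(3, 11, 5)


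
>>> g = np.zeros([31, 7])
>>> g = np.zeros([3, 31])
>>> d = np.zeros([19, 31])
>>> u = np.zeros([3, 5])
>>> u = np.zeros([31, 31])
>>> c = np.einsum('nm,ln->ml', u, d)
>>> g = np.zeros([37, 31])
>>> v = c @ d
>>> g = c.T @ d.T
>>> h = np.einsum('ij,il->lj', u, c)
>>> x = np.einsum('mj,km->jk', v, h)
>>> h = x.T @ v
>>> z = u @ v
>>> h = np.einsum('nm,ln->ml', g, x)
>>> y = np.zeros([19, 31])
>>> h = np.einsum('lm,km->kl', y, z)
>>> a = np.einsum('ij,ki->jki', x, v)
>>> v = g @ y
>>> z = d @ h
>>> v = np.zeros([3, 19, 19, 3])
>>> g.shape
(19, 19)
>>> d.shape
(19, 31)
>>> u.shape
(31, 31)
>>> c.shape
(31, 19)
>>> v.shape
(3, 19, 19, 3)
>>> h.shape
(31, 19)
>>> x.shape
(31, 19)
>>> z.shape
(19, 19)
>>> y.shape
(19, 31)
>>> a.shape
(19, 31, 31)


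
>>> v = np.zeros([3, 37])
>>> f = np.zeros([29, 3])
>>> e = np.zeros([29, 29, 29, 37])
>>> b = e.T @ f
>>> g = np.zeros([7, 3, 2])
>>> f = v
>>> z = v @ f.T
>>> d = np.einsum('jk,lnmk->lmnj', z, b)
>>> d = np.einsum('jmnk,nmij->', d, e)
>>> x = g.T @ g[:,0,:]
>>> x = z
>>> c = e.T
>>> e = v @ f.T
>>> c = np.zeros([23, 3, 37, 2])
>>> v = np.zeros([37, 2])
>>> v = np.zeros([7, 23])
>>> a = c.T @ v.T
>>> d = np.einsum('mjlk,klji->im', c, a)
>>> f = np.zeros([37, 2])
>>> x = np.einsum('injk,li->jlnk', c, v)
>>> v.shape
(7, 23)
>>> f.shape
(37, 2)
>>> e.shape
(3, 3)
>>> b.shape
(37, 29, 29, 3)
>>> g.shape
(7, 3, 2)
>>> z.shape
(3, 3)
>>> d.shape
(7, 23)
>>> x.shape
(37, 7, 3, 2)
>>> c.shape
(23, 3, 37, 2)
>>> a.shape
(2, 37, 3, 7)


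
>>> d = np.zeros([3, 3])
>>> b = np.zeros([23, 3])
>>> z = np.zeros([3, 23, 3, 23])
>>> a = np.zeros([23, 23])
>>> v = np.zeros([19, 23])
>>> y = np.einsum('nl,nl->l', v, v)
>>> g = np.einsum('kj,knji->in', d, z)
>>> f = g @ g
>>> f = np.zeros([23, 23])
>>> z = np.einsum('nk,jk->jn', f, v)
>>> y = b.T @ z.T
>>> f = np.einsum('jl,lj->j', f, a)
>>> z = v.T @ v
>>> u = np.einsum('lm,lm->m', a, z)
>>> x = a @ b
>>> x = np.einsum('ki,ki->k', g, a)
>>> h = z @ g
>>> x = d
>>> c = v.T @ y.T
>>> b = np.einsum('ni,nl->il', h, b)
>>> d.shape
(3, 3)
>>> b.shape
(23, 3)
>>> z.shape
(23, 23)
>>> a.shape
(23, 23)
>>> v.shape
(19, 23)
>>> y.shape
(3, 19)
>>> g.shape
(23, 23)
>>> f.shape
(23,)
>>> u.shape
(23,)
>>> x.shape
(3, 3)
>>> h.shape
(23, 23)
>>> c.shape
(23, 3)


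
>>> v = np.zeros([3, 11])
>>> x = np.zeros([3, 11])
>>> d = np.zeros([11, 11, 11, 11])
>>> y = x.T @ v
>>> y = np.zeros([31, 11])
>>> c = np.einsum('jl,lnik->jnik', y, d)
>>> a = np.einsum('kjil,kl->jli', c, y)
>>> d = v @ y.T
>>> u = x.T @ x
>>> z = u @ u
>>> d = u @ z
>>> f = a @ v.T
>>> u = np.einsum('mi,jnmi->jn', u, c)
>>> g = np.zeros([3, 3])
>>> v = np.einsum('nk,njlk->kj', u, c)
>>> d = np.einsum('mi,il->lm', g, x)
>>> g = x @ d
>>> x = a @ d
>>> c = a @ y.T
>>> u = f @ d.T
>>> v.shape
(11, 11)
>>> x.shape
(11, 11, 3)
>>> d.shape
(11, 3)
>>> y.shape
(31, 11)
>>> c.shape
(11, 11, 31)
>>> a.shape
(11, 11, 11)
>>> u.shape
(11, 11, 11)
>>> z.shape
(11, 11)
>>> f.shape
(11, 11, 3)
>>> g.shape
(3, 3)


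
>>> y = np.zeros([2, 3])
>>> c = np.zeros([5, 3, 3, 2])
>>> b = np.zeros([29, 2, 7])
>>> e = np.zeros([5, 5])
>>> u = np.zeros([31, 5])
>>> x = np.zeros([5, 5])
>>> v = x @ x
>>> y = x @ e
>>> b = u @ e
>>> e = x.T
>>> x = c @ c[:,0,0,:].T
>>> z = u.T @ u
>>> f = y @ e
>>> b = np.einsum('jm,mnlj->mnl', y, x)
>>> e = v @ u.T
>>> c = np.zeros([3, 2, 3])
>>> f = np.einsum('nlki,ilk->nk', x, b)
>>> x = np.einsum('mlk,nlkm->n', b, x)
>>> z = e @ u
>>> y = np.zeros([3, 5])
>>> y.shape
(3, 5)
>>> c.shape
(3, 2, 3)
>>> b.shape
(5, 3, 3)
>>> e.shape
(5, 31)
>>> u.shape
(31, 5)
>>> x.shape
(5,)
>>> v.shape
(5, 5)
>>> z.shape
(5, 5)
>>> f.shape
(5, 3)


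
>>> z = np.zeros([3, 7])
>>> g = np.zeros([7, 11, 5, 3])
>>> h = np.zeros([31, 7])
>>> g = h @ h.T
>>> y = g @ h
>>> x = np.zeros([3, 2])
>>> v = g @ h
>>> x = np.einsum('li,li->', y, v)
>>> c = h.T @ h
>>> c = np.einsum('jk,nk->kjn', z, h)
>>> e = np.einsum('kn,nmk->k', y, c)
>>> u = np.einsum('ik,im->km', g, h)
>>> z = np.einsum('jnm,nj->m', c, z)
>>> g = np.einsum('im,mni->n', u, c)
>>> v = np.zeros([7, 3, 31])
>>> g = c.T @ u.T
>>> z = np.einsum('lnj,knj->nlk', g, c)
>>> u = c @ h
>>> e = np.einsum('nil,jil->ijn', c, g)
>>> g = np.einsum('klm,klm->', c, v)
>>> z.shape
(3, 31, 7)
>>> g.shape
()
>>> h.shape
(31, 7)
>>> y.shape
(31, 7)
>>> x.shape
()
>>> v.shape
(7, 3, 31)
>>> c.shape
(7, 3, 31)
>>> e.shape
(3, 31, 7)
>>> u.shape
(7, 3, 7)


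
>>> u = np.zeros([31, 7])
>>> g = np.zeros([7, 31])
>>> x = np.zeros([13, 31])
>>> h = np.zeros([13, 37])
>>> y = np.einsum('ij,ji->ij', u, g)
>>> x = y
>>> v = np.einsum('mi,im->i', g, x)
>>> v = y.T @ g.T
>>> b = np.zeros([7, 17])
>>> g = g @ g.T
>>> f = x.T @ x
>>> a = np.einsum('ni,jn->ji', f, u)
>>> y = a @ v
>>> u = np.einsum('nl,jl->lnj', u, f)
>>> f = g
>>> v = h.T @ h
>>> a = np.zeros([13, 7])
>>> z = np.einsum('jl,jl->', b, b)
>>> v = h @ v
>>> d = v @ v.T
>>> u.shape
(7, 31, 7)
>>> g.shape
(7, 7)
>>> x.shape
(31, 7)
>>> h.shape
(13, 37)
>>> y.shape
(31, 7)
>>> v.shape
(13, 37)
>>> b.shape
(7, 17)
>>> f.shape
(7, 7)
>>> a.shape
(13, 7)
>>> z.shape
()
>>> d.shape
(13, 13)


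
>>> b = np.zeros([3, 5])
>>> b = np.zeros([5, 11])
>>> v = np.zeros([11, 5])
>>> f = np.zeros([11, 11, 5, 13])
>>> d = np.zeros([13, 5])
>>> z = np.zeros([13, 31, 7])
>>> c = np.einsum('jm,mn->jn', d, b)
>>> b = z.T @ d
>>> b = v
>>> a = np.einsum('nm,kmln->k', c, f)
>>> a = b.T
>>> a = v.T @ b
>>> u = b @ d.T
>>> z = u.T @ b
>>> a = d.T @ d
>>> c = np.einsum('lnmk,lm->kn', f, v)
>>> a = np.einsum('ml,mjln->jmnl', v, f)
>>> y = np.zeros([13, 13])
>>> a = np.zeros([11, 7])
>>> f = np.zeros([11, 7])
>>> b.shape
(11, 5)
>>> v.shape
(11, 5)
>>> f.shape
(11, 7)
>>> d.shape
(13, 5)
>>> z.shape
(13, 5)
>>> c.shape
(13, 11)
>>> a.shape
(11, 7)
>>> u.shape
(11, 13)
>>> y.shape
(13, 13)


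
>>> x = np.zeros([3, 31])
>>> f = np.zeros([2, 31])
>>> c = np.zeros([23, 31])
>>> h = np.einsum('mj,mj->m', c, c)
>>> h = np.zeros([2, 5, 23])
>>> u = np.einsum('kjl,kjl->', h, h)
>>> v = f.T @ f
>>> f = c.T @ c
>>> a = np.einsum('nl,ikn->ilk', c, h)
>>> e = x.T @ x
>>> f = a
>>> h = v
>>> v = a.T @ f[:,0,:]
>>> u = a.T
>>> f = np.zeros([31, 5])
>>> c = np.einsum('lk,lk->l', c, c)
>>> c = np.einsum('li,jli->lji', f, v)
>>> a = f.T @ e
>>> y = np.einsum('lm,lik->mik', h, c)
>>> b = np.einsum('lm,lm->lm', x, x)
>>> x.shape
(3, 31)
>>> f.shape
(31, 5)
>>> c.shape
(31, 5, 5)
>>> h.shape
(31, 31)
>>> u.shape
(5, 31, 2)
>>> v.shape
(5, 31, 5)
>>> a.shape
(5, 31)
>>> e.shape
(31, 31)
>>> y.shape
(31, 5, 5)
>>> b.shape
(3, 31)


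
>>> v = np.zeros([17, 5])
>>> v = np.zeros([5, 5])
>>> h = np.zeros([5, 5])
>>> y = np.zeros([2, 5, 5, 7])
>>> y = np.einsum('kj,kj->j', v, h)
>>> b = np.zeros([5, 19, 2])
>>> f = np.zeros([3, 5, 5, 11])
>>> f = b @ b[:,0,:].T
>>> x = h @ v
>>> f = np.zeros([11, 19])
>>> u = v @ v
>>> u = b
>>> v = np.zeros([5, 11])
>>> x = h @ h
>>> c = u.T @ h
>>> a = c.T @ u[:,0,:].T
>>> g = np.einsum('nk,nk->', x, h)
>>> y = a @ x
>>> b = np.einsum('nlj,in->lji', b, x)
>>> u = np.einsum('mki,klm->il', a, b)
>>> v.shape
(5, 11)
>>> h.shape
(5, 5)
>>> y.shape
(5, 19, 5)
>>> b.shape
(19, 2, 5)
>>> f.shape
(11, 19)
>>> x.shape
(5, 5)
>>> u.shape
(5, 2)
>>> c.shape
(2, 19, 5)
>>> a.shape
(5, 19, 5)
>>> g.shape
()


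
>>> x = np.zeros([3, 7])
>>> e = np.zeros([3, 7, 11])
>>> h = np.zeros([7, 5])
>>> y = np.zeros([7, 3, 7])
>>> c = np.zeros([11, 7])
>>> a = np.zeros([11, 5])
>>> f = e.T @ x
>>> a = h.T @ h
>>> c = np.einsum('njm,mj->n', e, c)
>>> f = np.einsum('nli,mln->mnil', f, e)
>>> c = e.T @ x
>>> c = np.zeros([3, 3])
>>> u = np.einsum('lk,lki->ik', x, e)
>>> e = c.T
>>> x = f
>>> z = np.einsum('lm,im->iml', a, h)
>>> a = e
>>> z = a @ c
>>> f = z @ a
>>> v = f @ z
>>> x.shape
(3, 11, 7, 7)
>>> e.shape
(3, 3)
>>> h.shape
(7, 5)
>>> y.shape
(7, 3, 7)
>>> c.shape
(3, 3)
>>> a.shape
(3, 3)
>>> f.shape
(3, 3)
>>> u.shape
(11, 7)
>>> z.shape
(3, 3)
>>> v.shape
(3, 3)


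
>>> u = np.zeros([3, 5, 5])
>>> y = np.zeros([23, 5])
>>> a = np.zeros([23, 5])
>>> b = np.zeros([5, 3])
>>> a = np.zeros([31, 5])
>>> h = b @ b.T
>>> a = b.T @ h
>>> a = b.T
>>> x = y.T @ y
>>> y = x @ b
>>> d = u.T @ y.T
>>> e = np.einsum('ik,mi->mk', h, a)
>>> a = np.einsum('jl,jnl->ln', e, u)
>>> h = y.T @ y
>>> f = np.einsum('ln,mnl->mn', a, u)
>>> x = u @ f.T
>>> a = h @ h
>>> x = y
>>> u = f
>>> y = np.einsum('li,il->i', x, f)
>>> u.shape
(3, 5)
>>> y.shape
(3,)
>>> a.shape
(3, 3)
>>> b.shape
(5, 3)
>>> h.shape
(3, 3)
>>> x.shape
(5, 3)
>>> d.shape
(5, 5, 5)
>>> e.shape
(3, 5)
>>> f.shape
(3, 5)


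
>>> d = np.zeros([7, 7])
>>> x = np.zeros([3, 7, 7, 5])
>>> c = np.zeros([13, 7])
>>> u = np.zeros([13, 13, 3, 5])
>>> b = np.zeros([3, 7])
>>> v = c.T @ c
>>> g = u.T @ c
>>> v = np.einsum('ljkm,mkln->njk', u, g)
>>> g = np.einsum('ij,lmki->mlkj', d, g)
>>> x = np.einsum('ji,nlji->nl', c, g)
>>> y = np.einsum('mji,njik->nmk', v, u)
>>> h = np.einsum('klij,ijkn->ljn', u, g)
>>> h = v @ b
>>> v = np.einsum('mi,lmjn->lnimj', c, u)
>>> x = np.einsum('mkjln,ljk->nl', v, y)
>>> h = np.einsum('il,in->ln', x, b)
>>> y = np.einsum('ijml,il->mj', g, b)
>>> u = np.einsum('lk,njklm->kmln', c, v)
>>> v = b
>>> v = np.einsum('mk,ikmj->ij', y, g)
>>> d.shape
(7, 7)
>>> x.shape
(3, 13)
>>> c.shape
(13, 7)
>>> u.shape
(7, 3, 13, 13)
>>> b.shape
(3, 7)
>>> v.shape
(3, 7)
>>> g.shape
(3, 5, 13, 7)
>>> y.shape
(13, 5)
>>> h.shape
(13, 7)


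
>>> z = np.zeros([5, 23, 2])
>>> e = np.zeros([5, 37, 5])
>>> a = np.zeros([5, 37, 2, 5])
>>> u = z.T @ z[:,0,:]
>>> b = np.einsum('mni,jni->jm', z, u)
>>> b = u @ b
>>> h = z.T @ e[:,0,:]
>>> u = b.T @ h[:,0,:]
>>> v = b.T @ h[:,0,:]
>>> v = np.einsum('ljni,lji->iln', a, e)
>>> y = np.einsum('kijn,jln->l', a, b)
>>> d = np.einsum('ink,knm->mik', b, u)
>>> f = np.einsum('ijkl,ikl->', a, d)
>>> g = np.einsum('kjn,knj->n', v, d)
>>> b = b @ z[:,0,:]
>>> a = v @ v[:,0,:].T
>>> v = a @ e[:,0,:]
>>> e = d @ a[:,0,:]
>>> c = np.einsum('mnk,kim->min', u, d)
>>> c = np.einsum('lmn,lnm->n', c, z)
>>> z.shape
(5, 23, 2)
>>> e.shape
(5, 2, 5)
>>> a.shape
(5, 5, 5)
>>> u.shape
(5, 23, 5)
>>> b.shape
(2, 23, 2)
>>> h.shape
(2, 23, 5)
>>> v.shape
(5, 5, 5)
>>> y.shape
(23,)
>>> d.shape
(5, 2, 5)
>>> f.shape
()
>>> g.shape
(2,)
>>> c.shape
(23,)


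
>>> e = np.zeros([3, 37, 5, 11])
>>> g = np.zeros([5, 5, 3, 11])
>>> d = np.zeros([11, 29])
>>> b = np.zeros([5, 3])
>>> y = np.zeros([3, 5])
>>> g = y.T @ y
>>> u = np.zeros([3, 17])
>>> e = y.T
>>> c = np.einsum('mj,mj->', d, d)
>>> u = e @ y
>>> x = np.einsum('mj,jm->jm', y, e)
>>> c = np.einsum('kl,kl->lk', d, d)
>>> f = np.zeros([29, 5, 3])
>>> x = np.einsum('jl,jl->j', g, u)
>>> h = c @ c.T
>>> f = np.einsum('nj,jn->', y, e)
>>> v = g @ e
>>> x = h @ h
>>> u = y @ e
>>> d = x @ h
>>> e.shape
(5, 3)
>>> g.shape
(5, 5)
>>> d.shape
(29, 29)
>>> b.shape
(5, 3)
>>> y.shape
(3, 5)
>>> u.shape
(3, 3)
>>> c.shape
(29, 11)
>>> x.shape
(29, 29)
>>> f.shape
()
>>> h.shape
(29, 29)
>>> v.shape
(5, 3)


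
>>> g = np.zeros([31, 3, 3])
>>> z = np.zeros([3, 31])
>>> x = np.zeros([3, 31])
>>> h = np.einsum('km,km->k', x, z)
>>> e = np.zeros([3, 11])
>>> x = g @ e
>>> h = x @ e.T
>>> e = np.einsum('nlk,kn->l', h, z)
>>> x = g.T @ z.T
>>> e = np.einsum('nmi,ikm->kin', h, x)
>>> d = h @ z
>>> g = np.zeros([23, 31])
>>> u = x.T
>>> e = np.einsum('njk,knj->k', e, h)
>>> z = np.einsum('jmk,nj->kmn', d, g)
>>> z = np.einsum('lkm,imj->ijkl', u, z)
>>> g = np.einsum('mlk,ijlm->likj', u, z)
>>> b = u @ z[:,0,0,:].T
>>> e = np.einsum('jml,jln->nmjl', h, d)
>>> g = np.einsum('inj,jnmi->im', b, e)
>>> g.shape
(3, 31)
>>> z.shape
(31, 23, 3, 3)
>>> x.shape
(3, 3, 3)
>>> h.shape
(31, 3, 3)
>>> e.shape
(31, 3, 31, 3)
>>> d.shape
(31, 3, 31)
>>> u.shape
(3, 3, 3)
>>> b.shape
(3, 3, 31)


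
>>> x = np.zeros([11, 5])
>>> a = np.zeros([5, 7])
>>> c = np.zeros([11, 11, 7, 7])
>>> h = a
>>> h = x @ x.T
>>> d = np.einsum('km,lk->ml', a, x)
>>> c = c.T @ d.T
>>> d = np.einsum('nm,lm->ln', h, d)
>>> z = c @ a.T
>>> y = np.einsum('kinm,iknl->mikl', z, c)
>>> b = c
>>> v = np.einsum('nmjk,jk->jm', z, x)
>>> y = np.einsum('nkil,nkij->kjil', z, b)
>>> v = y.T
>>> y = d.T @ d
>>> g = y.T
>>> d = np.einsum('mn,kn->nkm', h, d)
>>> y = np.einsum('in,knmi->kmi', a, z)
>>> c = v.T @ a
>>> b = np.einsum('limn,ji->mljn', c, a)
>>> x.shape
(11, 5)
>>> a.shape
(5, 7)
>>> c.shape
(7, 7, 11, 7)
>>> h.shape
(11, 11)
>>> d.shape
(11, 7, 11)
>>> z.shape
(7, 7, 11, 5)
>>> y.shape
(7, 11, 5)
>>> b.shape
(11, 7, 5, 7)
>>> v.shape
(5, 11, 7, 7)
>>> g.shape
(11, 11)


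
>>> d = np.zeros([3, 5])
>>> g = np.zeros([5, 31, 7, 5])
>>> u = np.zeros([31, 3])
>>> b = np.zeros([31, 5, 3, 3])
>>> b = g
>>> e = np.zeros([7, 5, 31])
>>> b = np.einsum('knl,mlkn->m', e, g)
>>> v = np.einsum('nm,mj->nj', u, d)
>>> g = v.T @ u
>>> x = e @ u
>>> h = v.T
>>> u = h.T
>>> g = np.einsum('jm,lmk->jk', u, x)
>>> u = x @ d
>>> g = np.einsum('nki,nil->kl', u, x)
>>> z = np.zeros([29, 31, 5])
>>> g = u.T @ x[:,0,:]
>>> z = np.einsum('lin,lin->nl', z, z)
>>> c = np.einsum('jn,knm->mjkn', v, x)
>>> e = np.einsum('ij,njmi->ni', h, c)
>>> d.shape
(3, 5)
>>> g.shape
(5, 5, 3)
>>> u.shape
(7, 5, 5)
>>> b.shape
(5,)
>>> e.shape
(3, 5)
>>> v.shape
(31, 5)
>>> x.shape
(7, 5, 3)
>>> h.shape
(5, 31)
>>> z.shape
(5, 29)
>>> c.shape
(3, 31, 7, 5)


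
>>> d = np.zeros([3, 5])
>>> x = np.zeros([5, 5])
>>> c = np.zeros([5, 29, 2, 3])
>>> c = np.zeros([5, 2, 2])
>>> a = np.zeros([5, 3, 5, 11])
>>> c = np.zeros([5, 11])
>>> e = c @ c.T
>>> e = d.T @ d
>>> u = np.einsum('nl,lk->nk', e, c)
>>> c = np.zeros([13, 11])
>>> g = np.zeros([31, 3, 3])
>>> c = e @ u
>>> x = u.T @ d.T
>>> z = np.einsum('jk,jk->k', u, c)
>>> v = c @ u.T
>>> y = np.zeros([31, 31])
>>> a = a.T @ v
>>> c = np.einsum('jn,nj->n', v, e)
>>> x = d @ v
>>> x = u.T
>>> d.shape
(3, 5)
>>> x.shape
(11, 5)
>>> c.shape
(5,)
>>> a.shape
(11, 5, 3, 5)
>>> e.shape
(5, 5)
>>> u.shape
(5, 11)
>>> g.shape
(31, 3, 3)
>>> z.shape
(11,)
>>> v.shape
(5, 5)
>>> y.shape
(31, 31)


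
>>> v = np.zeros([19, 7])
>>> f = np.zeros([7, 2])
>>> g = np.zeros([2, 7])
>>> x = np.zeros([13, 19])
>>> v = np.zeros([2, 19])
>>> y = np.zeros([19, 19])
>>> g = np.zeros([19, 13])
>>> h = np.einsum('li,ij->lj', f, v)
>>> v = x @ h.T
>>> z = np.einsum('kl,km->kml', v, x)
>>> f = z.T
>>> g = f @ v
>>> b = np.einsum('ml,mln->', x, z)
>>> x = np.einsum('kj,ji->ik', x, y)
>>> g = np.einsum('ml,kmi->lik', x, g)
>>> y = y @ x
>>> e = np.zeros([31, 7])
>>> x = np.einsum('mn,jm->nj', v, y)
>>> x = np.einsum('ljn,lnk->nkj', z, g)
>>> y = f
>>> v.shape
(13, 7)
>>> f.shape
(7, 19, 13)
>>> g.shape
(13, 7, 7)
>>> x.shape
(7, 7, 19)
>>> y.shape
(7, 19, 13)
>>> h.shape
(7, 19)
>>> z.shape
(13, 19, 7)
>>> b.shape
()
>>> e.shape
(31, 7)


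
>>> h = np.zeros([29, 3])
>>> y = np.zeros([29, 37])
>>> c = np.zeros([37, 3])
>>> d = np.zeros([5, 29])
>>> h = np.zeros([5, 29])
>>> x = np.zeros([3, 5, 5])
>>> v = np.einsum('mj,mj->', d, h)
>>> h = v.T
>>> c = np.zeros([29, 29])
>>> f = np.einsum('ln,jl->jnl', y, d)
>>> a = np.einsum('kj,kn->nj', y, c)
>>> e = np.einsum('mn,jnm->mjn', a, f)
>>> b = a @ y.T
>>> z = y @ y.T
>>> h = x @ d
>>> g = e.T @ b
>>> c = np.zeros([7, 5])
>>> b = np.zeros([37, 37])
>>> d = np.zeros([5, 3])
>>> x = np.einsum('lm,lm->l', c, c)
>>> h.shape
(3, 5, 29)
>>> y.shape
(29, 37)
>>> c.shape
(7, 5)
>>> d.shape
(5, 3)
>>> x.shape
(7,)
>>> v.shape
()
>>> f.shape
(5, 37, 29)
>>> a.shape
(29, 37)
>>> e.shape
(29, 5, 37)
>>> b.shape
(37, 37)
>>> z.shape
(29, 29)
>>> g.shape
(37, 5, 29)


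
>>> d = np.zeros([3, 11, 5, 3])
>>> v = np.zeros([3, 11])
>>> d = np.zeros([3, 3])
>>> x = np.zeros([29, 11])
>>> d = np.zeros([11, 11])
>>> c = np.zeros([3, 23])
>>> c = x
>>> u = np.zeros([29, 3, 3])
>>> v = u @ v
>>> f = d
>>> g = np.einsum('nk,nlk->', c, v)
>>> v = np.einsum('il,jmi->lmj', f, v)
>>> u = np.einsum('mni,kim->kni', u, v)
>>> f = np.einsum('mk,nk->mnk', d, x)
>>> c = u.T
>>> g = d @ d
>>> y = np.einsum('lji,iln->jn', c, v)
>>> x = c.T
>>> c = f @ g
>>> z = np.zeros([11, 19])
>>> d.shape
(11, 11)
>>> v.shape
(11, 3, 29)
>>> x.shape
(11, 3, 3)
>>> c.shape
(11, 29, 11)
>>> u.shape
(11, 3, 3)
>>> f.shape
(11, 29, 11)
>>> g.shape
(11, 11)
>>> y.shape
(3, 29)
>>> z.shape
(11, 19)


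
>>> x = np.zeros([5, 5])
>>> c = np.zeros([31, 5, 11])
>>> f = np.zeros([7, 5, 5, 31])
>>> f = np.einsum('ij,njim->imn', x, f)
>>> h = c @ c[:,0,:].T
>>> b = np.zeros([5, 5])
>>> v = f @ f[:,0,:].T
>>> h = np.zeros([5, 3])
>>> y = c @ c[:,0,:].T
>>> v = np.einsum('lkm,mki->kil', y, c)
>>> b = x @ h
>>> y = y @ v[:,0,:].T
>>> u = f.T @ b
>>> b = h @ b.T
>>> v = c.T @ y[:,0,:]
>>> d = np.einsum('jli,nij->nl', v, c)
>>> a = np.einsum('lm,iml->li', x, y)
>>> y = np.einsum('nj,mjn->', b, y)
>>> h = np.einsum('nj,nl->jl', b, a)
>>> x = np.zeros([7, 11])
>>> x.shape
(7, 11)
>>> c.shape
(31, 5, 11)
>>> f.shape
(5, 31, 7)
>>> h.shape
(5, 31)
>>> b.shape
(5, 5)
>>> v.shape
(11, 5, 5)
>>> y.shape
()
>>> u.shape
(7, 31, 3)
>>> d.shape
(31, 5)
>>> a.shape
(5, 31)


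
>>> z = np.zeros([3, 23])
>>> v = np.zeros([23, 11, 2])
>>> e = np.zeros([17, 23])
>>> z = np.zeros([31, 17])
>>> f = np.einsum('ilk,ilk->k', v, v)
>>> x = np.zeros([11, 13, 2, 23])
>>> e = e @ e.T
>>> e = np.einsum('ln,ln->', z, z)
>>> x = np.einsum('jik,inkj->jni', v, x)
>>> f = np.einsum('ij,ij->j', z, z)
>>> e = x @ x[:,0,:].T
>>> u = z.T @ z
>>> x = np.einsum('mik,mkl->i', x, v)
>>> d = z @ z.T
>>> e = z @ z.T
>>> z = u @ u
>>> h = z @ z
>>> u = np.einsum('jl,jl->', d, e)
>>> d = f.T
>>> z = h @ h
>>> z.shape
(17, 17)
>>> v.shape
(23, 11, 2)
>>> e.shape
(31, 31)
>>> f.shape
(17,)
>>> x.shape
(13,)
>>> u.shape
()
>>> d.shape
(17,)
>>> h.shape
(17, 17)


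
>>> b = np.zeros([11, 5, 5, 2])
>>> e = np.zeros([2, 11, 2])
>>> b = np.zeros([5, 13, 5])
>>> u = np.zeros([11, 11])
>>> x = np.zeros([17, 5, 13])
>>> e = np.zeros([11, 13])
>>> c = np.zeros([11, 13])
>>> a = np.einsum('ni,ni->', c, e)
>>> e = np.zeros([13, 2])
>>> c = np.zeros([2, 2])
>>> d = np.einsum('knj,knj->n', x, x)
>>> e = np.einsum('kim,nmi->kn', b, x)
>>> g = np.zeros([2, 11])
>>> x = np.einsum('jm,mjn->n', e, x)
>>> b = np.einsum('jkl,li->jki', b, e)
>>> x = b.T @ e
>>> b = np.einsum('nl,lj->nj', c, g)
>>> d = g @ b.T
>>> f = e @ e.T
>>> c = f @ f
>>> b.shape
(2, 11)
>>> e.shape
(5, 17)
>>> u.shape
(11, 11)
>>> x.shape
(17, 13, 17)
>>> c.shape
(5, 5)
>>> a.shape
()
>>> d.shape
(2, 2)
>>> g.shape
(2, 11)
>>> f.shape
(5, 5)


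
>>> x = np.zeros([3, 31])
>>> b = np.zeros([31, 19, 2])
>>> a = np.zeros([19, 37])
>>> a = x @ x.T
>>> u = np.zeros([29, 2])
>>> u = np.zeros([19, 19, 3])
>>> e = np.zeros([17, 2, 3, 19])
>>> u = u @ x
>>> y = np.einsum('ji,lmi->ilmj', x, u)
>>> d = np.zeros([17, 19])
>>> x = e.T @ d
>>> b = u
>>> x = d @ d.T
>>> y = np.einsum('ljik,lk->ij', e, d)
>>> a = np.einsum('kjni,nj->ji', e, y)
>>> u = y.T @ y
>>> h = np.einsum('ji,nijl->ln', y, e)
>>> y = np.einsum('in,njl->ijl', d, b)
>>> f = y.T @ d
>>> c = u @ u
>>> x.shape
(17, 17)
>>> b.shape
(19, 19, 31)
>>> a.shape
(2, 19)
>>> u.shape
(2, 2)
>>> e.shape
(17, 2, 3, 19)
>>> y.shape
(17, 19, 31)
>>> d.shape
(17, 19)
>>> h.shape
(19, 17)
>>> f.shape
(31, 19, 19)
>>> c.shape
(2, 2)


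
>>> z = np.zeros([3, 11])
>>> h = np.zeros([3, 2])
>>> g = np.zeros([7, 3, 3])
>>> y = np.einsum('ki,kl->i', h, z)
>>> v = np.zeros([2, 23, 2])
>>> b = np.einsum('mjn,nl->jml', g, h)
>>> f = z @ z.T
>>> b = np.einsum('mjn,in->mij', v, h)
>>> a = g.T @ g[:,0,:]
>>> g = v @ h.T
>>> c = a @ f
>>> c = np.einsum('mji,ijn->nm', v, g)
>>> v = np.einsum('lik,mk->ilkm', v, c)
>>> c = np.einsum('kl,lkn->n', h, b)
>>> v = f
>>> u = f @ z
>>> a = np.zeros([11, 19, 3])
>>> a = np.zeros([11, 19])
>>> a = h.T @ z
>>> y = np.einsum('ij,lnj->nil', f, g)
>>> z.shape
(3, 11)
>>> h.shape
(3, 2)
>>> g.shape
(2, 23, 3)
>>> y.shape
(23, 3, 2)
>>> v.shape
(3, 3)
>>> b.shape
(2, 3, 23)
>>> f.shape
(3, 3)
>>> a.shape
(2, 11)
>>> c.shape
(23,)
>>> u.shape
(3, 11)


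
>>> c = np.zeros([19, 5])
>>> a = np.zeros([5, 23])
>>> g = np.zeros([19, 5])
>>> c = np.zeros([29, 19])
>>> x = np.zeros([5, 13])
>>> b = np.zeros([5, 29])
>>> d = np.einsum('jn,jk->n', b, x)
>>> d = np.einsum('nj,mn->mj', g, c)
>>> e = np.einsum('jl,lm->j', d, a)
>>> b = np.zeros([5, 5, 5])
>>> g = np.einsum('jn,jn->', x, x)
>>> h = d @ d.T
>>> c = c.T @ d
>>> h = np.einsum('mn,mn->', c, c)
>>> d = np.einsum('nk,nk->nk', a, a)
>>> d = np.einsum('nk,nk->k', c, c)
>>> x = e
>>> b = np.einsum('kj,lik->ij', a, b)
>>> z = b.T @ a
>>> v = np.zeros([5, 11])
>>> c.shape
(19, 5)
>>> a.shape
(5, 23)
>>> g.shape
()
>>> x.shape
(29,)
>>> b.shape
(5, 23)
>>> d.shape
(5,)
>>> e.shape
(29,)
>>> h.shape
()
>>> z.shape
(23, 23)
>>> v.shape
(5, 11)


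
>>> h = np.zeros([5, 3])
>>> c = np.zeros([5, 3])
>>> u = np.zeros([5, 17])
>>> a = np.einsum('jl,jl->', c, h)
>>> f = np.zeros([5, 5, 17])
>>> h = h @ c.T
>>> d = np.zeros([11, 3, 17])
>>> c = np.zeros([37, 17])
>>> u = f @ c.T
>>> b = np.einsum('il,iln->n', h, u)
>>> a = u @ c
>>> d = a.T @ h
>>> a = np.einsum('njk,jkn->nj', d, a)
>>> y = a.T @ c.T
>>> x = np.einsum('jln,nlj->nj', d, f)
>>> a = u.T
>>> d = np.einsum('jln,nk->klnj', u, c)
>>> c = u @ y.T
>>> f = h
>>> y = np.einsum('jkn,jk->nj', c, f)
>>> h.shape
(5, 5)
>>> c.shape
(5, 5, 5)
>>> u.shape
(5, 5, 37)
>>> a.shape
(37, 5, 5)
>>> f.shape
(5, 5)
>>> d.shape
(17, 5, 37, 5)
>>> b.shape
(37,)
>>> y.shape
(5, 5)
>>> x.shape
(5, 17)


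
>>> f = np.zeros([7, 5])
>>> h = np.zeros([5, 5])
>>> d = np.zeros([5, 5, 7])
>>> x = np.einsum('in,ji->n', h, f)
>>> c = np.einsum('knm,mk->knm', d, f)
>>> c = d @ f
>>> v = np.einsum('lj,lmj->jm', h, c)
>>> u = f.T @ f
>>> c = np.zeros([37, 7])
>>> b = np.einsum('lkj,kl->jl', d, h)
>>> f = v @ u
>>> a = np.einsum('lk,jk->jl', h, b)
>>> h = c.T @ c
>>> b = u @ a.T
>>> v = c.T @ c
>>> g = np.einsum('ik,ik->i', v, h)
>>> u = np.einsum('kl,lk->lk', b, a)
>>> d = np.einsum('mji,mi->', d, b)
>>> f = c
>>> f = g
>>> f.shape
(7,)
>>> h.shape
(7, 7)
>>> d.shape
()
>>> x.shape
(5,)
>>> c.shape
(37, 7)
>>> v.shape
(7, 7)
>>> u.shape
(7, 5)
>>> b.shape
(5, 7)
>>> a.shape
(7, 5)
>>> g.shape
(7,)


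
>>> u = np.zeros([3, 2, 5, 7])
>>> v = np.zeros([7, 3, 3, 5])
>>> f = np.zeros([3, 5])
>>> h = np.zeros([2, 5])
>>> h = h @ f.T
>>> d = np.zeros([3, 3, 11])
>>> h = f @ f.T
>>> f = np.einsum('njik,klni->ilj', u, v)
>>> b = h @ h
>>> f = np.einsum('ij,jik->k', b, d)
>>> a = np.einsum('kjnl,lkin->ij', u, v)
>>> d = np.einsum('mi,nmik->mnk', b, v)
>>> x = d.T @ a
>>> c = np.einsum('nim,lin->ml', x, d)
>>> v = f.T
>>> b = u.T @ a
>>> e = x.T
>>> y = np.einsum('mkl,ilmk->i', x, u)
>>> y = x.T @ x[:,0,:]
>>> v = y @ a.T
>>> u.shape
(3, 2, 5, 7)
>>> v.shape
(2, 7, 3)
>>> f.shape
(11,)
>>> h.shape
(3, 3)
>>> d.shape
(3, 7, 5)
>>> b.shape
(7, 5, 2, 2)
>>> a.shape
(3, 2)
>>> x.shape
(5, 7, 2)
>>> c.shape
(2, 3)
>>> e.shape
(2, 7, 5)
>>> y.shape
(2, 7, 2)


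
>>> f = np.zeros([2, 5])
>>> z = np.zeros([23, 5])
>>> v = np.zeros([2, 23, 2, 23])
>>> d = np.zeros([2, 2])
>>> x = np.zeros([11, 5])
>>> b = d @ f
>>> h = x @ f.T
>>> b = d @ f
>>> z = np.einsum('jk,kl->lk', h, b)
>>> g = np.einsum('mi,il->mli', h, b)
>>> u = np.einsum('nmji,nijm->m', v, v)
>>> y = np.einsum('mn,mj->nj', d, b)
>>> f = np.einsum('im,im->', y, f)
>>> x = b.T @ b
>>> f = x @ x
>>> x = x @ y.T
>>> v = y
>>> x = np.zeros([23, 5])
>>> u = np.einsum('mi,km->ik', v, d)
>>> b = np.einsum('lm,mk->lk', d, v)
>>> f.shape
(5, 5)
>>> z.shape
(5, 2)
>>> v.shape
(2, 5)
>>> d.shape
(2, 2)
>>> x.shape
(23, 5)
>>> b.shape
(2, 5)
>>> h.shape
(11, 2)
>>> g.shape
(11, 5, 2)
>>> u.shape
(5, 2)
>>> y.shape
(2, 5)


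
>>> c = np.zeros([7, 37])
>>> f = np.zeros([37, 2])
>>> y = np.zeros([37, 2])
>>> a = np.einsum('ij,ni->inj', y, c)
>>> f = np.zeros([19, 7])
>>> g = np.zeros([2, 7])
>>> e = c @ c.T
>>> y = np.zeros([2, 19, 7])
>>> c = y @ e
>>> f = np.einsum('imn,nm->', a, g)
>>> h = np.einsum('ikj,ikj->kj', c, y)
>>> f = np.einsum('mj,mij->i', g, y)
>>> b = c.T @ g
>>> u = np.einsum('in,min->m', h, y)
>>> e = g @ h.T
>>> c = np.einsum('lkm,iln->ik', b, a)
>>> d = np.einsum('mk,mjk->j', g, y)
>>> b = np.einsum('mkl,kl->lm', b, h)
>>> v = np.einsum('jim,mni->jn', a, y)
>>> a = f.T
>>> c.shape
(37, 19)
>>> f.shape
(19,)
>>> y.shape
(2, 19, 7)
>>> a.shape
(19,)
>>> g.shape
(2, 7)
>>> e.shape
(2, 19)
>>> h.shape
(19, 7)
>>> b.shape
(7, 7)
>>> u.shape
(2,)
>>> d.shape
(19,)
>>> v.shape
(37, 19)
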